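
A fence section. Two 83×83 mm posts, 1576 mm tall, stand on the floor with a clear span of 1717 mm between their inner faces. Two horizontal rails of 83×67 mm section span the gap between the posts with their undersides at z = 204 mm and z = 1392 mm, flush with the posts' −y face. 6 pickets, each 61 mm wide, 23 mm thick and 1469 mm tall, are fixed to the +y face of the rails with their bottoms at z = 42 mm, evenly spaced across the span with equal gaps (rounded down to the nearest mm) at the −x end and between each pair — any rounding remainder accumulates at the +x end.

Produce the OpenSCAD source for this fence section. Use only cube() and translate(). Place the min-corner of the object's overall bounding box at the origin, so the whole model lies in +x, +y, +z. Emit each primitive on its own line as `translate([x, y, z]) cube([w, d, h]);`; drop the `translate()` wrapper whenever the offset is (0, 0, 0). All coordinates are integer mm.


cube([83, 83, 1576]);
translate([1800, 0, 0]) cube([83, 83, 1576]);
translate([83, 0, 204]) cube([1717, 83, 67]);
translate([83, 0, 1392]) cube([1717, 83, 67]);
translate([276, 83, 42]) cube([61, 23, 1469]);
translate([530, 83, 42]) cube([61, 23, 1469]);
translate([784, 83, 42]) cube([61, 23, 1469]);
translate([1038, 83, 42]) cube([61, 23, 1469]);
translate([1292, 83, 42]) cube([61, 23, 1469]);
translate([1546, 83, 42]) cube([61, 23, 1469]);


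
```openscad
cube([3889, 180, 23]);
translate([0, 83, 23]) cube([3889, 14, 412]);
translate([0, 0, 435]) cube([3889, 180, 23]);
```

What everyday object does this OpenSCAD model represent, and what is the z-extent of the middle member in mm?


An I-beam. The web height is 412 mm.

Two wide flanges with a thin centred web — an I-beam. Overall 458 mm minus two 23 mm flanges gives a web of 458 − 2·23 = 412 mm.


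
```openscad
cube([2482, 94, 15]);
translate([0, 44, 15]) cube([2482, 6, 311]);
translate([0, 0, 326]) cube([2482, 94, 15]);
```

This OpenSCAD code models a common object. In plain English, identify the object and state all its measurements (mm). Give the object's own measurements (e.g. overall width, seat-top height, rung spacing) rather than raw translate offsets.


An I-beam lying along x, 2482 mm long. Overall section height 341 mm. Two flanges 94 mm wide (y) and 15 mm thick, one on the floor and one at the top; a web 6 mm thick runs between them, centred on the flange width.


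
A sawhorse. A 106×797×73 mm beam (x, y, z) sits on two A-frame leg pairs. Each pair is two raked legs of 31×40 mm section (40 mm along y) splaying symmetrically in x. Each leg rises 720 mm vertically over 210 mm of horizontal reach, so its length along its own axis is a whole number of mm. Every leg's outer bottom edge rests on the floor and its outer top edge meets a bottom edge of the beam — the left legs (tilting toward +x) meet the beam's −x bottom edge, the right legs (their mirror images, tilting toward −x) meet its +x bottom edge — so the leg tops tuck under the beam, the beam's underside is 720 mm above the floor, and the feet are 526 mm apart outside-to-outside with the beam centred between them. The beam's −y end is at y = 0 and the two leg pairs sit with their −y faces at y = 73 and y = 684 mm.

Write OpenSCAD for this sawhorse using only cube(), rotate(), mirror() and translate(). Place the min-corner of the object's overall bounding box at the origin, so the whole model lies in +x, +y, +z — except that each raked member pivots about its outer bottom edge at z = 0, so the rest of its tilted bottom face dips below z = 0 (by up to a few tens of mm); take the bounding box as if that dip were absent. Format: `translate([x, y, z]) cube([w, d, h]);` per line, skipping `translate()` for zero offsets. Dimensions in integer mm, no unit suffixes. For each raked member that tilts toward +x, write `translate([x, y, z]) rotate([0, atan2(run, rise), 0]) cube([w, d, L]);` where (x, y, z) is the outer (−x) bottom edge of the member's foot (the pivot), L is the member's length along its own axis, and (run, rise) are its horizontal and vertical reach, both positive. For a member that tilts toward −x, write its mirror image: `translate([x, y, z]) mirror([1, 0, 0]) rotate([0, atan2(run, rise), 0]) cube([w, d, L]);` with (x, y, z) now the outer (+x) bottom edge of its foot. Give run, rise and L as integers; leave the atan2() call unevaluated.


translate([210, 0, 720]) cube([106, 797, 73]);
translate([0, 73, 0]) rotate([0, atan2(210, 720), 0]) cube([31, 40, 750]);
translate([526, 73, 0]) mirror([1, 0, 0]) rotate([0, atan2(210, 720), 0]) cube([31, 40, 750]);
translate([0, 684, 0]) rotate([0, atan2(210, 720), 0]) cube([31, 40, 750]);
translate([526, 684, 0]) mirror([1, 0, 0]) rotate([0, atan2(210, 720), 0]) cube([31, 40, 750]);


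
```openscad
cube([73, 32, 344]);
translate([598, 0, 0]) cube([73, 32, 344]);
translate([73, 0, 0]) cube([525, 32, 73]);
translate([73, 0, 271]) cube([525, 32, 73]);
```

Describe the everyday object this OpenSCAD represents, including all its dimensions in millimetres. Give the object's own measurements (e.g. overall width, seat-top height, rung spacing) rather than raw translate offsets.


A rectangular picture frame lying in the x–z plane (depth along y). The opening is 525 mm wide (x) by 198 mm tall (z), surrounded by a border 73 mm wide on all four sides. The frame is 32 mm deep and is made of two full-height vertical stiles with two horizontal rails fitted between them.


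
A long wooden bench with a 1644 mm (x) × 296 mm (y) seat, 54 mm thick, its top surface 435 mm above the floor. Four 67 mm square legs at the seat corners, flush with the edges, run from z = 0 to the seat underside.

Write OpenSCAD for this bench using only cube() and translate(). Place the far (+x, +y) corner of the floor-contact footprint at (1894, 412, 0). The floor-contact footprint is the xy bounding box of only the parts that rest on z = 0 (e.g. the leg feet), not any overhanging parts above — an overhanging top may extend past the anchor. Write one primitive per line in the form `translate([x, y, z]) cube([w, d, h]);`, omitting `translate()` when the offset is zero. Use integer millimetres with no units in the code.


translate([250, 116, 381]) cube([1644, 296, 54]);
translate([250, 116, 0]) cube([67, 67, 381]);
translate([250, 345, 0]) cube([67, 67, 381]);
translate([1827, 116, 0]) cube([67, 67, 381]);
translate([1827, 345, 0]) cube([67, 67, 381]);


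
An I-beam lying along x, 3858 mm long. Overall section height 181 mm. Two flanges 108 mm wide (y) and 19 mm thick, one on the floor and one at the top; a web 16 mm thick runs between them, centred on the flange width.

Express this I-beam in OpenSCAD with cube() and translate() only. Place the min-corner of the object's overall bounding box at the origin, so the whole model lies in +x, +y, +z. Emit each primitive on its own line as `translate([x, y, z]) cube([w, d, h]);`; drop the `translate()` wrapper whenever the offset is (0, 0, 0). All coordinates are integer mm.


cube([3858, 108, 19]);
translate([0, 46, 19]) cube([3858, 16, 143]);
translate([0, 0, 162]) cube([3858, 108, 19]);


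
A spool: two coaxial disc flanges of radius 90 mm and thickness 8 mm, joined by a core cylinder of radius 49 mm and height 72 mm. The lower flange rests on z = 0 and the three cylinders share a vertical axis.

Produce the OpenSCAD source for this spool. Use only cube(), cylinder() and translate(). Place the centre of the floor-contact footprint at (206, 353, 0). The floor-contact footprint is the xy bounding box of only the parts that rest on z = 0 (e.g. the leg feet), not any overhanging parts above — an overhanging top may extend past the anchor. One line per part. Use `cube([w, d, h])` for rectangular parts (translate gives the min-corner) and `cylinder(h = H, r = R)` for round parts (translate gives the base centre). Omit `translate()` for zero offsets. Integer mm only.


translate([206, 353, 0]) cylinder(h = 8, r = 90);
translate([206, 353, 8]) cylinder(h = 72, r = 49);
translate([206, 353, 80]) cylinder(h = 8, r = 90);


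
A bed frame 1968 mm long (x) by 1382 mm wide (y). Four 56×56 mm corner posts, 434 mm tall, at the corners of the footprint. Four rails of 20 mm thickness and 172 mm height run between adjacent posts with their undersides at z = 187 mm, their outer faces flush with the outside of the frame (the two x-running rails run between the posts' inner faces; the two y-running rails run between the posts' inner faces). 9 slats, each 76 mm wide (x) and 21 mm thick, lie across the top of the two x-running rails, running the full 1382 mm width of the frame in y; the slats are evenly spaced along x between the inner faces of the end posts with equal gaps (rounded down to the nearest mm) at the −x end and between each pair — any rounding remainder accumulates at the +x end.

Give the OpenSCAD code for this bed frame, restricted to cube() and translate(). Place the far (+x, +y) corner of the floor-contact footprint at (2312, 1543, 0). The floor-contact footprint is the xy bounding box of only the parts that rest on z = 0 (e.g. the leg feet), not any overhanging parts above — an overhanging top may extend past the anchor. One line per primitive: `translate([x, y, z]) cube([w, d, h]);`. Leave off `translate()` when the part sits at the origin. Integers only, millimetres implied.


translate([344, 161, 0]) cube([56, 56, 434]);
translate([344, 1487, 0]) cube([56, 56, 434]);
translate([2256, 161, 0]) cube([56, 56, 434]);
translate([2256, 1487, 0]) cube([56, 56, 434]);
translate([400, 161, 187]) cube([1856, 20, 172]);
translate([400, 1523, 187]) cube([1856, 20, 172]);
translate([344, 217, 187]) cube([20, 1270, 172]);
translate([2292, 217, 187]) cube([20, 1270, 172]);
translate([517, 161, 359]) cube([76, 1382, 21]);
translate([710, 161, 359]) cube([76, 1382, 21]);
translate([903, 161, 359]) cube([76, 1382, 21]);
translate([1096, 161, 359]) cube([76, 1382, 21]);
translate([1289, 161, 359]) cube([76, 1382, 21]);
translate([1482, 161, 359]) cube([76, 1382, 21]);
translate([1675, 161, 359]) cube([76, 1382, 21]);
translate([1868, 161, 359]) cube([76, 1382, 21]);
translate([2061, 161, 359]) cube([76, 1382, 21]);


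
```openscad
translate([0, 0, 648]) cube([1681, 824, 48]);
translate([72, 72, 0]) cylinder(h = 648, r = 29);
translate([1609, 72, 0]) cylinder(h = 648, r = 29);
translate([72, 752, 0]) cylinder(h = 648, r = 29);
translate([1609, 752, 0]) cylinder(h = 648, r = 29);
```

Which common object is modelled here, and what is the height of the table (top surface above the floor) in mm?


A table. The table height is 696 mm.

A 1681×824×48 slab sits at z = 648 on four Ø58 mm round legs — a table. The top surface is at 648 + 48 = 696 mm.


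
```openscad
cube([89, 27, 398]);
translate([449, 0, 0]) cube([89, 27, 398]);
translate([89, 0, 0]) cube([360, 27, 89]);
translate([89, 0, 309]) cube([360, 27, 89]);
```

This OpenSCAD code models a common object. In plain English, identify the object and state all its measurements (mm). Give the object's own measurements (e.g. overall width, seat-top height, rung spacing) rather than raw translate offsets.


A rectangular picture frame lying in the x–z plane (depth along y). The opening is 360 mm wide (x) by 220 mm tall (z), surrounded by a border 89 mm wide on all four sides. The frame is 27 mm deep and is made of two full-height vertical stiles with two horizontal rails fitted between them.


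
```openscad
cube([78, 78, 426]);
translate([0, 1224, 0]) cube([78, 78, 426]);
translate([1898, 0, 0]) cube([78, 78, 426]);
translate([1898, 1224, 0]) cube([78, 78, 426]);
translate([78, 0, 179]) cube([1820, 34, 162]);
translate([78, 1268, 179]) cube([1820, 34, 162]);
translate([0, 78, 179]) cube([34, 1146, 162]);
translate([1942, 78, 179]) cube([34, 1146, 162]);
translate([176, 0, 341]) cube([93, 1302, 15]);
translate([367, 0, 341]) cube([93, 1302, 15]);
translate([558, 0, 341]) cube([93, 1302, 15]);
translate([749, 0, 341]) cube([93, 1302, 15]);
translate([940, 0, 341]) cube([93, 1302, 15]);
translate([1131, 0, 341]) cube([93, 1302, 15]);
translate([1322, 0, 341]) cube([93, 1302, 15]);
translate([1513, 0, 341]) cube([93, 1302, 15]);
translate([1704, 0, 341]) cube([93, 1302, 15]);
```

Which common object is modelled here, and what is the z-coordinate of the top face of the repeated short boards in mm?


A bed frame. The slat-top height is 356 mm.

Four posts, four rails, and a row of slats — a bed frame. Slats sit on the rails at z = 179 + 162 = 341; with slat thickness 15, the top is 356 mm.


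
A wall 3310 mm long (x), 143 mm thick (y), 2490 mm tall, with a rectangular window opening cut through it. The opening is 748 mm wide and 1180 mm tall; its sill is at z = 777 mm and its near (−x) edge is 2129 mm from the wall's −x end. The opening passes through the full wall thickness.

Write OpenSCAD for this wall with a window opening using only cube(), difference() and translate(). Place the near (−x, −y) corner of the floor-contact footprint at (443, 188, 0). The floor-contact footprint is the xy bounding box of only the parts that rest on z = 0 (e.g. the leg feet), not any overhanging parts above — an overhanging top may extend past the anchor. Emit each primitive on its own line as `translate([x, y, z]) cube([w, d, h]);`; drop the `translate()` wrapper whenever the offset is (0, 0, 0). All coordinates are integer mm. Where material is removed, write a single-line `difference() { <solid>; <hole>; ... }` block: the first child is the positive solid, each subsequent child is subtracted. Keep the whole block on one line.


difference() { translate([443, 188, 0]) cube([3310, 143, 2490]); translate([2572, 188, 777]) cube([748, 143, 1180]); }


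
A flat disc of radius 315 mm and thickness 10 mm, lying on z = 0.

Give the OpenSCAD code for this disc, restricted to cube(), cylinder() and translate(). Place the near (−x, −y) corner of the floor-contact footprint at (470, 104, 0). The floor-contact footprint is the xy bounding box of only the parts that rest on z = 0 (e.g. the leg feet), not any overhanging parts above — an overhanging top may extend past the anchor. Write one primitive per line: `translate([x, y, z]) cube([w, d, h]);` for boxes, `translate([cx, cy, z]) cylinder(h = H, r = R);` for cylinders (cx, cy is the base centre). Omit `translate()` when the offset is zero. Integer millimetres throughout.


translate([785, 419, 0]) cylinder(h = 10, r = 315);


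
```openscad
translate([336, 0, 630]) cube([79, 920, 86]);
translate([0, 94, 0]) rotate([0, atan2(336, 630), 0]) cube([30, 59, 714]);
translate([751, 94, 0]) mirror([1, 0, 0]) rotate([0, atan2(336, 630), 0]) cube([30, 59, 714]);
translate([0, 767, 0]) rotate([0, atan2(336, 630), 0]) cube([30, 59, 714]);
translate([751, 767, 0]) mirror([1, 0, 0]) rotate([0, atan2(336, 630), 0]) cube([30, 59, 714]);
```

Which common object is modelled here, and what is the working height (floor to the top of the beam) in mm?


A sawhorse. The overall height is 716 mm.

A beam across two mirrored pairs of raked legs — a sawhorse. The beam's underside is at z = 630 (matching the legs' vertical rise in atan2(336, 630)) and the beam is 86 mm tall, so its top is at 630 + 86 = 716 mm. The raked legs top out at the beam's underside, so that is the highest point.


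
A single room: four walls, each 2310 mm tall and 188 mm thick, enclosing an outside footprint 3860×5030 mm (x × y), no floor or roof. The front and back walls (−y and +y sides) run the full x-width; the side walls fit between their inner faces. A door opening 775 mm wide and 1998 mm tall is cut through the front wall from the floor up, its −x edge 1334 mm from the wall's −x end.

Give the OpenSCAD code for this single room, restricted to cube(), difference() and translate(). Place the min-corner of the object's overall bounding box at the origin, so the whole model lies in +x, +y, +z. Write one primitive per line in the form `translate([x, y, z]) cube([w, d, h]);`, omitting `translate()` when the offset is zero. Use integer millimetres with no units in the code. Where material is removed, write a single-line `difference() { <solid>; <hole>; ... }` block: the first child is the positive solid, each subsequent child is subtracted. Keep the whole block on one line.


difference() { cube([3860, 188, 2310]); translate([1334, 0, 0]) cube([775, 188, 1998]); }
translate([0, 4842, 0]) cube([3860, 188, 2310]);
translate([0, 188, 0]) cube([188, 4654, 2310]);
translate([3672, 188, 0]) cube([188, 4654, 2310]);


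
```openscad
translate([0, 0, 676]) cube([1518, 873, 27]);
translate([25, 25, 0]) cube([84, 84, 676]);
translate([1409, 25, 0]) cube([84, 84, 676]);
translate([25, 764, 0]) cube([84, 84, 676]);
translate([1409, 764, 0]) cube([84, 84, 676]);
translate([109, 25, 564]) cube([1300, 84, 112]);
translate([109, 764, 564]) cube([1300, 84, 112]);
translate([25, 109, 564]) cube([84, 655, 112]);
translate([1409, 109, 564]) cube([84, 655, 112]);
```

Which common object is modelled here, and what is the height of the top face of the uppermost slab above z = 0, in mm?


A table. The table height is 703 mm.

A 1518×873×27 slab sits at z = 676 on four 84 mm square posts — a table. The top surface is at 676 + 27 = 703 mm.


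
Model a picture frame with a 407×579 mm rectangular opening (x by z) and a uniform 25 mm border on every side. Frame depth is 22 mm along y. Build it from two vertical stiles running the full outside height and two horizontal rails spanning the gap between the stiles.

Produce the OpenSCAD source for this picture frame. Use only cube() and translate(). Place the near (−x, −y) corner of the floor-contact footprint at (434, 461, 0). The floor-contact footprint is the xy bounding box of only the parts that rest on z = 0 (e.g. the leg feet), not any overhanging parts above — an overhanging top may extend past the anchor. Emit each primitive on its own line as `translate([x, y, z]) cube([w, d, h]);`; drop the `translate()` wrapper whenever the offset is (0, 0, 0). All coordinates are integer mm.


translate([434, 461, 0]) cube([25, 22, 629]);
translate([866, 461, 0]) cube([25, 22, 629]);
translate([459, 461, 0]) cube([407, 22, 25]);
translate([459, 461, 604]) cube([407, 22, 25]);


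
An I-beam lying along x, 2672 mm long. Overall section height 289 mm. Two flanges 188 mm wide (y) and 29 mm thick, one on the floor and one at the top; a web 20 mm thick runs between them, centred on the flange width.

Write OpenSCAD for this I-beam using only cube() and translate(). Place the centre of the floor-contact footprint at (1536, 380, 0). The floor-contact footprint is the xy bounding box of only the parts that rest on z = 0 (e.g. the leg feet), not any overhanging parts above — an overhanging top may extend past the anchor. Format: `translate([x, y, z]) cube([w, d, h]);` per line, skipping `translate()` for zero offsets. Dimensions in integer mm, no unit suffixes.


translate([200, 286, 0]) cube([2672, 188, 29]);
translate([200, 370, 29]) cube([2672, 20, 231]);
translate([200, 286, 260]) cube([2672, 188, 29]);


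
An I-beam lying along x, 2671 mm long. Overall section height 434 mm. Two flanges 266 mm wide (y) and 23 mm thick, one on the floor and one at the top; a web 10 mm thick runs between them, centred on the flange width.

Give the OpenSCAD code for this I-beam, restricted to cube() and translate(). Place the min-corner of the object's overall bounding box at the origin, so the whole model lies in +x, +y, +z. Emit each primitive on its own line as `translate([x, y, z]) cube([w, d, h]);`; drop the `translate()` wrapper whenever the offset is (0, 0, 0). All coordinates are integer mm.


cube([2671, 266, 23]);
translate([0, 128, 23]) cube([2671, 10, 388]);
translate([0, 0, 411]) cube([2671, 266, 23]);


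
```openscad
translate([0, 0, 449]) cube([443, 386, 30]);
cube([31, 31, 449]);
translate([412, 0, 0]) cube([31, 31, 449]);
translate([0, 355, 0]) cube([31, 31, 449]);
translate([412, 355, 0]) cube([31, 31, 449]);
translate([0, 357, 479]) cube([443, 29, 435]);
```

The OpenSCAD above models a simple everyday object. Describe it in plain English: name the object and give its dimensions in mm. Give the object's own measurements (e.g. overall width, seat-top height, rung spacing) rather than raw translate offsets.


A chair. The seat is a 443×386×30 mm slab with its top at z = 479 mm, on four 31×31 mm corner legs (flush with the seat edges, standing on z = 0). A flat backrest 29 mm thick, 435 mm tall, spans the full seat width and rises from the seat top along its +y edge, rear face flush with the rear of the seat.


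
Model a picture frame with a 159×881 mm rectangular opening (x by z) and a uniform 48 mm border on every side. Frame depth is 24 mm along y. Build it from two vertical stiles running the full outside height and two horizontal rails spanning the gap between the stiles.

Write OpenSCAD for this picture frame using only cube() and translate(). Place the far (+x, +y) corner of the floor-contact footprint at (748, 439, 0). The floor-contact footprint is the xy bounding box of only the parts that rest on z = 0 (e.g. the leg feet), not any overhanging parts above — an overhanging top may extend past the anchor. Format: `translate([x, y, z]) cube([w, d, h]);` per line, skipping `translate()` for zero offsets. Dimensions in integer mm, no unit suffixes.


translate([493, 415, 0]) cube([48, 24, 977]);
translate([700, 415, 0]) cube([48, 24, 977]);
translate([541, 415, 0]) cube([159, 24, 48]);
translate([541, 415, 929]) cube([159, 24, 48]);


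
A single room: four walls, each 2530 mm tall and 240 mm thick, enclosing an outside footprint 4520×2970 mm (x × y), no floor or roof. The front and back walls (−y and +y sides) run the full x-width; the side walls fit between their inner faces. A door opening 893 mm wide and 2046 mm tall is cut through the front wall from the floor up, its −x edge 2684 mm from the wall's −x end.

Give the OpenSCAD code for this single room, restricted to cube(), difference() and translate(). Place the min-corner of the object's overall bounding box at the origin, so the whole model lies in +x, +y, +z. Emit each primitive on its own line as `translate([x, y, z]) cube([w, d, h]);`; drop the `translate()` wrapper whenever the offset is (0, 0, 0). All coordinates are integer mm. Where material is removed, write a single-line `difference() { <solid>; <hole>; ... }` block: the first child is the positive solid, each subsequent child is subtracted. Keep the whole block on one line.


difference() { cube([4520, 240, 2530]); translate([2684, 0, 0]) cube([893, 240, 2046]); }
translate([0, 2730, 0]) cube([4520, 240, 2530]);
translate([0, 240, 0]) cube([240, 2490, 2530]);
translate([4280, 240, 0]) cube([240, 2490, 2530]);


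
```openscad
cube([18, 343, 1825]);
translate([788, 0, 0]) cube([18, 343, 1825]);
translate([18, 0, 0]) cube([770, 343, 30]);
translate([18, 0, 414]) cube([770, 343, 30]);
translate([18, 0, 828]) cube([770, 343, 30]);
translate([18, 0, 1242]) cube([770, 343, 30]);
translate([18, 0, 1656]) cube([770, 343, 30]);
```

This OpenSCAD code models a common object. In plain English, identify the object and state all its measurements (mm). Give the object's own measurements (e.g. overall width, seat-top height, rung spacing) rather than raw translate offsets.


An open bookshelf. Two side panels, each 18 mm thick, 343 mm deep and 1825 mm tall, stand 806 mm apart (outside-to-outside). Between them sit 5 shelves, each 30 mm thick and 343 mm deep, spanning the full gap between the sides. The bottom shelf rests on the floor (its underside at z = 0) and the clear gap between one shelf's top and the next shelf's underside is 384 mm.


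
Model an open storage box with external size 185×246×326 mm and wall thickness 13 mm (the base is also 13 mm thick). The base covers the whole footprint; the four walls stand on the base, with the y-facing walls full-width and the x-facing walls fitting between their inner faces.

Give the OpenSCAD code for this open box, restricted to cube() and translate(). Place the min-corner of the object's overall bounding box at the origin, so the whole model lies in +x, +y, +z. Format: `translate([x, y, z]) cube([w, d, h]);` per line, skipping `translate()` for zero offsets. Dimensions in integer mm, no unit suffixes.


cube([185, 246, 13]);
translate([0, 0, 13]) cube([185, 13, 313]);
translate([0, 233, 13]) cube([185, 13, 313]);
translate([0, 13, 13]) cube([13, 220, 313]);
translate([172, 13, 13]) cube([13, 220, 313]);


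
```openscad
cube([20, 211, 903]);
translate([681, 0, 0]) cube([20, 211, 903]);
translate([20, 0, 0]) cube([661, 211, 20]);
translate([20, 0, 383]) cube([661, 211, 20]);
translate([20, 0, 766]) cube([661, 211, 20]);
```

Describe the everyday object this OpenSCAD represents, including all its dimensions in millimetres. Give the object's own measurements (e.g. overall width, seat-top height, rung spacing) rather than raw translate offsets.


An open bookshelf. Two side panels, each 20 mm thick, 211 mm deep and 903 mm tall, stand 701 mm apart (outside-to-outside). Between them sit 3 shelves, each 20 mm thick and 211 mm deep, spanning the full gap between the sides. The bottom shelf rests on the floor (its underside at z = 0) and the clear gap between one shelf's top and the next shelf's underside is 363 mm.


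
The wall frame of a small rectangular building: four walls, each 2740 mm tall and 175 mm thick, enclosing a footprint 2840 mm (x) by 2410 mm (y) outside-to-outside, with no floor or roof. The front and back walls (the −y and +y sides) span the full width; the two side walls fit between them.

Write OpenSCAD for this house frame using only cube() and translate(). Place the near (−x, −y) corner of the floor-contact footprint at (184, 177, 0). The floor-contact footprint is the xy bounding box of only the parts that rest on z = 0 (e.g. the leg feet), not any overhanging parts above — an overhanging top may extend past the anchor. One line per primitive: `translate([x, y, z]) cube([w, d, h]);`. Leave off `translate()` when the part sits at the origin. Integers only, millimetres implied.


translate([184, 177, 0]) cube([2840, 175, 2740]);
translate([184, 2412, 0]) cube([2840, 175, 2740]);
translate([184, 352, 0]) cube([175, 2060, 2740]);
translate([2849, 352, 0]) cube([175, 2060, 2740]);


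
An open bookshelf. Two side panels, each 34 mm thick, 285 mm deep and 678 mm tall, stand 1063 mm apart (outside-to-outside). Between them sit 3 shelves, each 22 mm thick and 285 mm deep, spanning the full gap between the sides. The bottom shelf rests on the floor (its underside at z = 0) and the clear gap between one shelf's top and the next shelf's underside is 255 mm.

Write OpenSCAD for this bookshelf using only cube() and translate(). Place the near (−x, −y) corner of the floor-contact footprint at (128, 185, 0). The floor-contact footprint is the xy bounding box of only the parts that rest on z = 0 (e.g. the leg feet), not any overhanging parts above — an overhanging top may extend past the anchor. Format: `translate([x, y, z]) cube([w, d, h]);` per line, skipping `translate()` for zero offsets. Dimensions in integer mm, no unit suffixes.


translate([128, 185, 0]) cube([34, 285, 678]);
translate([1157, 185, 0]) cube([34, 285, 678]);
translate([162, 185, 0]) cube([995, 285, 22]);
translate([162, 185, 277]) cube([995, 285, 22]);
translate([162, 185, 554]) cube([995, 285, 22]);


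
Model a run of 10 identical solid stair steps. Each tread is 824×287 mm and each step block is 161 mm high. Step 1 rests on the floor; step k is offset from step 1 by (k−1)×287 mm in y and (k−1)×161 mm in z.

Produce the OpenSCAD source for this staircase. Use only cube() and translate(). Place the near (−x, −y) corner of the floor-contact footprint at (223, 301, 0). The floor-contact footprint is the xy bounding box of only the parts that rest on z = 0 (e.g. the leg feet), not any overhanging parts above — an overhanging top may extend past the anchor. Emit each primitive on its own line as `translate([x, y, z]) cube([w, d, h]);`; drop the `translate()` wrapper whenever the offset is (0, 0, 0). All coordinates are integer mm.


translate([223, 301, 0]) cube([824, 287, 161]);
translate([223, 588, 161]) cube([824, 287, 161]);
translate([223, 875, 322]) cube([824, 287, 161]);
translate([223, 1162, 483]) cube([824, 287, 161]);
translate([223, 1449, 644]) cube([824, 287, 161]);
translate([223, 1736, 805]) cube([824, 287, 161]);
translate([223, 2023, 966]) cube([824, 287, 161]);
translate([223, 2310, 1127]) cube([824, 287, 161]);
translate([223, 2597, 1288]) cube([824, 287, 161]);
translate([223, 2884, 1449]) cube([824, 287, 161]);


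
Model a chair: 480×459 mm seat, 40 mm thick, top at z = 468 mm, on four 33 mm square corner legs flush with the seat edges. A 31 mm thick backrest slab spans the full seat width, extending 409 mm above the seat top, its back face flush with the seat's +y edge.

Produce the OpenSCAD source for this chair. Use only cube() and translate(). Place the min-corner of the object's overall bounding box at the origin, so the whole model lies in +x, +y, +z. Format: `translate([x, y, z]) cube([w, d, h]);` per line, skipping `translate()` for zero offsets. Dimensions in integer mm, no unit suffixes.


// leg_h = 468 - 40 = 428
translate([0, 0, 428]) cube([480, 459, 40]);
cube([33, 33, 428]);
translate([447, 0, 0]) cube([33, 33, 428]);
translate([0, 426, 0]) cube([33, 33, 428]);
translate([447, 426, 0]) cube([33, 33, 428]);
translate([0, 428, 468]) cube([480, 31, 409]);


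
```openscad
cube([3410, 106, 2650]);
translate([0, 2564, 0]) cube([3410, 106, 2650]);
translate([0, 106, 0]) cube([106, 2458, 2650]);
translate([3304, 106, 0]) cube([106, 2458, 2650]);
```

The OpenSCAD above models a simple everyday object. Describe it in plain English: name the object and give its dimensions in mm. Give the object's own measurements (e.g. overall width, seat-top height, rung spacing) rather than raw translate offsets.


The wall frame of a small rectangular building: four walls, each 2650 mm tall and 106 mm thick, enclosing a footprint 3410 mm (x) by 2670 mm (y) outside-to-outside, with no floor or roof. The front and back walls (the −y and +y sides) span the full width; the two side walls fit between them.


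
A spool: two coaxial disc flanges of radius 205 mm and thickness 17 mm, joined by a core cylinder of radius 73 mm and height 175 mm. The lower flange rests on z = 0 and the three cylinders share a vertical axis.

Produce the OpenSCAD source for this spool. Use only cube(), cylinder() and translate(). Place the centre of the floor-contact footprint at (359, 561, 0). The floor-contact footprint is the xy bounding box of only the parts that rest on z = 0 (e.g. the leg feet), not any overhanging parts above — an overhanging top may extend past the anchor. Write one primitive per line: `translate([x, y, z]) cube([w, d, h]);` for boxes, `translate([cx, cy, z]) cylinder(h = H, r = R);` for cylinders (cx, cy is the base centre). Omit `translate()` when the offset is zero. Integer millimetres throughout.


translate([359, 561, 0]) cylinder(h = 17, r = 205);
translate([359, 561, 17]) cylinder(h = 175, r = 73);
translate([359, 561, 192]) cylinder(h = 17, r = 205);


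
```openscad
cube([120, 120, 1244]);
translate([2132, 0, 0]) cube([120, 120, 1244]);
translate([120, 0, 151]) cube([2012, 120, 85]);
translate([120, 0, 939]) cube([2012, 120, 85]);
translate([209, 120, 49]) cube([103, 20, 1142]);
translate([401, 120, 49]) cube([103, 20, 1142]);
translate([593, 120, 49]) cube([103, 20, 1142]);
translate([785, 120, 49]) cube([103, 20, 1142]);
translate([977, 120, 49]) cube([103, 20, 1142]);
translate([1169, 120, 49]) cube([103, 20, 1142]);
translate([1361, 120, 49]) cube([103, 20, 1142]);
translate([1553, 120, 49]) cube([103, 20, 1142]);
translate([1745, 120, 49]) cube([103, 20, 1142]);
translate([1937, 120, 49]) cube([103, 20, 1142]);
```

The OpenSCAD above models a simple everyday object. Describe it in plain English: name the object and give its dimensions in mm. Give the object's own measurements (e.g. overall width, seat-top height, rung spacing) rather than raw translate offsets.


A fence section. Two 120×120 mm posts, 1244 mm tall, stand on the floor with a clear span of 2012 mm between their inner faces. Two horizontal rails of 120×85 mm section span the gap between the posts with their undersides at z = 151 mm and z = 939 mm, flush with the posts' −y face. 10 pickets, each 103 mm wide, 20 mm thick and 1142 mm tall, are fixed to the +y face of the rails with their bottoms at z = 49 mm, spaced across the span with a 89 mm gap after the −x post and between neighbouring pickets, with 92 mm left before the +x post.


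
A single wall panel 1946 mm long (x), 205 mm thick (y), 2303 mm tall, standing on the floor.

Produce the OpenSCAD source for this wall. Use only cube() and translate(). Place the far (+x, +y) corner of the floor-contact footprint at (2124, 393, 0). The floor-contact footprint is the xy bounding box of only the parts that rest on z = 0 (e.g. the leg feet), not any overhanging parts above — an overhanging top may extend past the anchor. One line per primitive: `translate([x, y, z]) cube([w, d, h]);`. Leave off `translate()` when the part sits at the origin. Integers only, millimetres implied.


translate([178, 188, 0]) cube([1946, 205, 2303]);


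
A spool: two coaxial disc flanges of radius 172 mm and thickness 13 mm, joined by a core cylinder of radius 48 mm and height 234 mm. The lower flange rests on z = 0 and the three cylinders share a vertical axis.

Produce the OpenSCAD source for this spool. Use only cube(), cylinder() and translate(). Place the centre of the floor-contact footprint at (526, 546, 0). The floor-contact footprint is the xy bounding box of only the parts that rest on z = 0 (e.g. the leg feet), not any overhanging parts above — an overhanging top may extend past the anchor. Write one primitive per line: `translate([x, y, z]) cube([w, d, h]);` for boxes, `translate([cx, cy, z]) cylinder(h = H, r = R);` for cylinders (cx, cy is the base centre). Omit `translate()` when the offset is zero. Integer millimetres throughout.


translate([526, 546, 0]) cylinder(h = 13, r = 172);
translate([526, 546, 13]) cylinder(h = 234, r = 48);
translate([526, 546, 247]) cylinder(h = 13, r = 172);


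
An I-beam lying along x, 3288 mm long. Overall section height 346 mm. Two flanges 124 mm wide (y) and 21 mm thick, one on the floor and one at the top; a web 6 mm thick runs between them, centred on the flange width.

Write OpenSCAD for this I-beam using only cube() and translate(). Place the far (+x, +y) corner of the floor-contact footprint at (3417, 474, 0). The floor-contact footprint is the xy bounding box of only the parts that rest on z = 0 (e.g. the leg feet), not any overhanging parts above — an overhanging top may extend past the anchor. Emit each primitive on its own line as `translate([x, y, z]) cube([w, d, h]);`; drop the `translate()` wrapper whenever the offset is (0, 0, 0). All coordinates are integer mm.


translate([129, 350, 0]) cube([3288, 124, 21]);
translate([129, 409, 21]) cube([3288, 6, 304]);
translate([129, 350, 325]) cube([3288, 124, 21]);


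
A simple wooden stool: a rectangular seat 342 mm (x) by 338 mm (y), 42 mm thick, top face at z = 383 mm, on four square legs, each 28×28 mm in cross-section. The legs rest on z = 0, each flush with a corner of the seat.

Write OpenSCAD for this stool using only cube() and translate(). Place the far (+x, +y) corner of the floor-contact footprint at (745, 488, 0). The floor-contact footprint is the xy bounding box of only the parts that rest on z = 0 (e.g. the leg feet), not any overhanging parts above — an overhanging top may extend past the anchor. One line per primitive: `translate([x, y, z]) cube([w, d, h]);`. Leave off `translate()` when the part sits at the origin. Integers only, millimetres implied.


translate([403, 150, 341]) cube([342, 338, 42]);
translate([403, 150, 0]) cube([28, 28, 341]);
translate([717, 150, 0]) cube([28, 28, 341]);
translate([403, 460, 0]) cube([28, 28, 341]);
translate([717, 460, 0]) cube([28, 28, 341]);


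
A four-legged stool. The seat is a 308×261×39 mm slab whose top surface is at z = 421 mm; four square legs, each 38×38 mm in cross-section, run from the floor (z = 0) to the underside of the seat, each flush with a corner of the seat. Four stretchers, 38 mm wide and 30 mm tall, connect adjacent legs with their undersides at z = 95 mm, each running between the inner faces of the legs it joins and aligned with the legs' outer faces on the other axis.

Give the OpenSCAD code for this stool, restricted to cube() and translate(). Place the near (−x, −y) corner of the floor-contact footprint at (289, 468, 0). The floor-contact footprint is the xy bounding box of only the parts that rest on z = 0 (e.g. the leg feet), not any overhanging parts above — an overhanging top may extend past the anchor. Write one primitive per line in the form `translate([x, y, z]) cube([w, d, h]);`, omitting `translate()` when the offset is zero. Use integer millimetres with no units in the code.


translate([289, 468, 382]) cube([308, 261, 39]);
translate([289, 468, 0]) cube([38, 38, 382]);
translate([559, 468, 0]) cube([38, 38, 382]);
translate([289, 691, 0]) cube([38, 38, 382]);
translate([559, 691, 0]) cube([38, 38, 382]);
translate([327, 468, 95]) cube([232, 38, 30]);
translate([327, 691, 95]) cube([232, 38, 30]);
translate([289, 506, 95]) cube([38, 185, 30]);
translate([559, 506, 95]) cube([38, 185, 30]);


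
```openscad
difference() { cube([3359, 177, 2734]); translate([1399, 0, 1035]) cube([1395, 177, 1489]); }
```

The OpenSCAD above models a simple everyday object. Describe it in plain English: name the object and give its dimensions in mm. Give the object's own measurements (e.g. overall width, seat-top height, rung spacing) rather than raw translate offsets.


A wall 3359 mm long (x), 177 mm thick (y), 2734 mm tall, with a rectangular window opening cut through it. The opening is 1395 mm wide and 1489 mm tall; its sill is at z = 1035 mm and its near (−x) edge is 1399 mm from the wall's −x end. The opening passes through the full wall thickness.


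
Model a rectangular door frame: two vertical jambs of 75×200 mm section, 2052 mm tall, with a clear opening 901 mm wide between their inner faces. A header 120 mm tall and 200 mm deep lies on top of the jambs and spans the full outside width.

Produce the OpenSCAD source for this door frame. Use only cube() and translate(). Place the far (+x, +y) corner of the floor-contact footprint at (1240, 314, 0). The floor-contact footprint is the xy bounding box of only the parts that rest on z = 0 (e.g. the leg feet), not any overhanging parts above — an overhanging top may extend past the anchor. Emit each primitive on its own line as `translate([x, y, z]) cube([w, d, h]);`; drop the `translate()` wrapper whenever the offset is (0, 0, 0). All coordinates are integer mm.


translate([189, 114, 0]) cube([75, 200, 2052]);
translate([1165, 114, 0]) cube([75, 200, 2052]);
translate([189, 114, 2052]) cube([1051, 200, 120]);


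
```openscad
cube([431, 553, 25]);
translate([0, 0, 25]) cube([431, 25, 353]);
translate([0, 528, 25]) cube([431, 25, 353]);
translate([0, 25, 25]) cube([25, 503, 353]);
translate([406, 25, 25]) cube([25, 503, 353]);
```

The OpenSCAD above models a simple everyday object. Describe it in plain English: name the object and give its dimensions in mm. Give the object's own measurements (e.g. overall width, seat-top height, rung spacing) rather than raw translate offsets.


An open-topped rectangular box: outside dimensions 431×553×378 mm, with a uniform wall and base thickness of 25 mm. The base is a full 431×553 slab on the floor; four walls sit on top of the base. The front and back walls (the −y and +y sides) span the full width; the two side walls fit between them.


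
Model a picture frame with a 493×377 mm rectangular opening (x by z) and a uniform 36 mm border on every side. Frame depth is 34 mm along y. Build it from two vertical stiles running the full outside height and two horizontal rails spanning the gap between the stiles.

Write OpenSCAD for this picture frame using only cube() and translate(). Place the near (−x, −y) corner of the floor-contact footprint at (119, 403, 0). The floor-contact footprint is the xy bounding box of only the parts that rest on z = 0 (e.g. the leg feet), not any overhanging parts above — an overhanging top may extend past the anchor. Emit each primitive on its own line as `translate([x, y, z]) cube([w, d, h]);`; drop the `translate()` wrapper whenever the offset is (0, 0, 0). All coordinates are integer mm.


translate([119, 403, 0]) cube([36, 34, 449]);
translate([648, 403, 0]) cube([36, 34, 449]);
translate([155, 403, 0]) cube([493, 34, 36]);
translate([155, 403, 413]) cube([493, 34, 36]);
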